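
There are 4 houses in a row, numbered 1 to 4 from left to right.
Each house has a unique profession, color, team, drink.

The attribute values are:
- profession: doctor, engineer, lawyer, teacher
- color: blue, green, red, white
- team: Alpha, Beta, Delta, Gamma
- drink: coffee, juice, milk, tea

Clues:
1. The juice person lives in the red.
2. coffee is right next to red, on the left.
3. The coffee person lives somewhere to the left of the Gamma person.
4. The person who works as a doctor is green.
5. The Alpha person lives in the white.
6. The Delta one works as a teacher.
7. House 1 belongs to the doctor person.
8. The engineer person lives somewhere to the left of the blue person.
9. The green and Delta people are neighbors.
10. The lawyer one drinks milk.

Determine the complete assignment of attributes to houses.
Solution:

House | Profession | Color | Team | Drink
-----------------------------------------
  1   | doctor | green | Beta | coffee
  2   | teacher | red | Delta | juice
  3   | engineer | white | Alpha | tea
  4   | lawyer | blue | Gamma | milk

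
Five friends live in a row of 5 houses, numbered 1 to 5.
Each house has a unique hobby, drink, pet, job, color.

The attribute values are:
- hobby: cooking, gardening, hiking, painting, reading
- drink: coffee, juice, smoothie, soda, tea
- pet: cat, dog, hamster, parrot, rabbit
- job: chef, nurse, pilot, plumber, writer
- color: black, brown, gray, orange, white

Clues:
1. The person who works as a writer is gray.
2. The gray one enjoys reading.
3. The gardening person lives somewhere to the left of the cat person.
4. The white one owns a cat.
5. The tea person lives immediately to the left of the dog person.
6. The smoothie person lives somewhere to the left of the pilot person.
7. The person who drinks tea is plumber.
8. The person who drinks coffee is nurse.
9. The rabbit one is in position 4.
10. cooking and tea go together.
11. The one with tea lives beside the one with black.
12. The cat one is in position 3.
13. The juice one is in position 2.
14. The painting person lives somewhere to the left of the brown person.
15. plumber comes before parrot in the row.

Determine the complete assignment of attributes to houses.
Solution:

House | Hobby | Drink | Pet | Job | Color
-----------------------------------------
  1   | cooking | tea | hamster | plumber | orange
  2   | gardening | juice | dog | chef | black
  3   | painting | coffee | cat | nurse | white
  4   | reading | smoothie | rabbit | writer | gray
  5   | hiking | soda | parrot | pilot | brown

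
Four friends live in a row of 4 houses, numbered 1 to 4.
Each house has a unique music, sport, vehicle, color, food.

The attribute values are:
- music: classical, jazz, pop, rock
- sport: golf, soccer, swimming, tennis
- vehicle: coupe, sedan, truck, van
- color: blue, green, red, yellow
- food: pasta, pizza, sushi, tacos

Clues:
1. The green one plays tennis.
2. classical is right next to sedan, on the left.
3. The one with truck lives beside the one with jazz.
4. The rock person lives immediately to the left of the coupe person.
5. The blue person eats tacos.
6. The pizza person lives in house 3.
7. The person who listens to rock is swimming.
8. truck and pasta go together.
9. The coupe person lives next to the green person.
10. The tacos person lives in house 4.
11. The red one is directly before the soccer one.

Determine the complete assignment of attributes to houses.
Solution:

House | Music | Sport | Vehicle | Color | Food
----------------------------------------------
  1   | rock | swimming | truck | red | pasta
  2   | jazz | soccer | coupe | yellow | sushi
  3   | classical | tennis | van | green | pizza
  4   | pop | golf | sedan | blue | tacos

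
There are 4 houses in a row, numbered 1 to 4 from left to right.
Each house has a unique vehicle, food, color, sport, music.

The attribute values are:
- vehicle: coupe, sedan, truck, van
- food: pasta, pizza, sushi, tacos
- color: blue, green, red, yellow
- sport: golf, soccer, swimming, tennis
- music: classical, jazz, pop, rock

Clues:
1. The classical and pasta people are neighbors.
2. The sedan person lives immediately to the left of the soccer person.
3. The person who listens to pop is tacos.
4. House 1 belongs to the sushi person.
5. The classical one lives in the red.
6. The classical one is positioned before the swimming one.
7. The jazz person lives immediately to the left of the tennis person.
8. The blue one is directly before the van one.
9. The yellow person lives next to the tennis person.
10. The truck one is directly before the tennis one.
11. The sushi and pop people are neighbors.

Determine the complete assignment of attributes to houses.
Solution:

House | Vehicle | Food | Color | Sport | Music
----------------------------------------------
  1   | truck | sushi | yellow | golf | jazz
  2   | sedan | tacos | blue | tennis | pop
  3   | van | pizza | red | soccer | classical
  4   | coupe | pasta | green | swimming | rock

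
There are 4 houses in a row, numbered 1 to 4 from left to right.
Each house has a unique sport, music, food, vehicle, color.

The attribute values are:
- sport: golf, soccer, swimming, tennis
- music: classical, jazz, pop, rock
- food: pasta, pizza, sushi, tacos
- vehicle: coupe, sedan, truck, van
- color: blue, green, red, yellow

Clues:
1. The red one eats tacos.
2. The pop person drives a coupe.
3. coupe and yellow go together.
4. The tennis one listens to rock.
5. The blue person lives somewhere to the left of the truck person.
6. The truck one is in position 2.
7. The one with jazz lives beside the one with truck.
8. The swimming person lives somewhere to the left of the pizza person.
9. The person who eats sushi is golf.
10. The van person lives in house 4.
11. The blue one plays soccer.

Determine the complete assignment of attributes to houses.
Solution:

House | Sport | Music | Food | Vehicle | Color
----------------------------------------------
  1   | soccer | jazz | pasta | sedan | blue
  2   | swimming | classical | tacos | truck | red
  3   | golf | pop | sushi | coupe | yellow
  4   | tennis | rock | pizza | van | green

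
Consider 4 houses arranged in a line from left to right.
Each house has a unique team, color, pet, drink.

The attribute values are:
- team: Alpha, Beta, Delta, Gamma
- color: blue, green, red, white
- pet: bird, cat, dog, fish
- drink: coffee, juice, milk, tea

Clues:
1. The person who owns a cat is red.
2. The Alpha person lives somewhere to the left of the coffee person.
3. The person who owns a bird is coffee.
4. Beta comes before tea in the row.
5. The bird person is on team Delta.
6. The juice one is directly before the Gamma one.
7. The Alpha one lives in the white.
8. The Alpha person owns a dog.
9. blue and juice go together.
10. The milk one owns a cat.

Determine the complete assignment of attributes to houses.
Solution:

House | Team | Color | Pet | Drink
----------------------------------
  1   | Beta | blue | fish | juice
  2   | Gamma | red | cat | milk
  3   | Alpha | white | dog | tea
  4   | Delta | green | bird | coffee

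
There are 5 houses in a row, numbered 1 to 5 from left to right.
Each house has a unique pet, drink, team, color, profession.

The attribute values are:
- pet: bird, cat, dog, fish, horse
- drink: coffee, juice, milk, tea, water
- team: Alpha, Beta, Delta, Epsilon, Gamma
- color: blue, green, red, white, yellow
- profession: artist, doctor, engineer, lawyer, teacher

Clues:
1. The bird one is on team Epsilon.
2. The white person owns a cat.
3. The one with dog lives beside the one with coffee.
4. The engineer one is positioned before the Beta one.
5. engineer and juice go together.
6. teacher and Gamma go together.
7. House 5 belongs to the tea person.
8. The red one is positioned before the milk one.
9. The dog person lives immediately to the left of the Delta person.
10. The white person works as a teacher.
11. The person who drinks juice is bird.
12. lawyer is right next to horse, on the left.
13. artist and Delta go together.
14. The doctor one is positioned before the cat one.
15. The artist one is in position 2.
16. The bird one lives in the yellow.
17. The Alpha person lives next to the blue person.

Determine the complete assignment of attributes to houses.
Solution:

House | Pet | Drink | Team | Color | Profession
-----------------------------------------------
  1   | dog | water | Alpha | red | lawyer
  2   | horse | coffee | Delta | blue | artist
  3   | bird | juice | Epsilon | yellow | engineer
  4   | fish | milk | Beta | green | doctor
  5   | cat | tea | Gamma | white | teacher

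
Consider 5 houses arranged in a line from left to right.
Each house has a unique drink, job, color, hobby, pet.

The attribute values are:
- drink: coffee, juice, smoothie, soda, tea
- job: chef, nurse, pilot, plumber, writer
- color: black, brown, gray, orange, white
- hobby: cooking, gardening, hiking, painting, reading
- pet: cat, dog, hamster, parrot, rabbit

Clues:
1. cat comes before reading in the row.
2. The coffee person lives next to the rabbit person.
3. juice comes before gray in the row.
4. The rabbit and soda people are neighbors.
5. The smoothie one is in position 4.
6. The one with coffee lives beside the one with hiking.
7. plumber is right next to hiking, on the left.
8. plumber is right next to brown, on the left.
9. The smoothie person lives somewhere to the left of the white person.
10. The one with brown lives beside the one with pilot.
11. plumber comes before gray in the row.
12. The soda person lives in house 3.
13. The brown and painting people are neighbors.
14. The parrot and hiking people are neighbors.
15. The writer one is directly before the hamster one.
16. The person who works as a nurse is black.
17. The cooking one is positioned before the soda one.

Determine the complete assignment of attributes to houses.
Solution:

House | Drink | Job | Color | Hobby | Pet
-----------------------------------------
  1   | coffee | plumber | orange | cooking | parrot
  2   | juice | writer | brown | hiking | rabbit
  3   | soda | pilot | gray | painting | hamster
  4   | smoothie | nurse | black | gardening | cat
  5   | tea | chef | white | reading | dog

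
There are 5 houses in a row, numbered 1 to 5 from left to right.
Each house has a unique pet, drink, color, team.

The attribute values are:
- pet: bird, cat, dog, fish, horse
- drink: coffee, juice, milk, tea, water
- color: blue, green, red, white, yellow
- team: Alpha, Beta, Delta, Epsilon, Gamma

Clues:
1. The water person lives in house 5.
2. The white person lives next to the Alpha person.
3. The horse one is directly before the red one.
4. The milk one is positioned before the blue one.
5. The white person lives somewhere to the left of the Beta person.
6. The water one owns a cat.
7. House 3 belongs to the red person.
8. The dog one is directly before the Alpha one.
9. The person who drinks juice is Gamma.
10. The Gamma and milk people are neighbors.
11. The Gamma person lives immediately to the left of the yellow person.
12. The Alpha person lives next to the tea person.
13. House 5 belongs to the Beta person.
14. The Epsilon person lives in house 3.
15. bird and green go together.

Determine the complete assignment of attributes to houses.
Solution:

House | Pet | Drink | Color | Team
----------------------------------
  1   | dog | juice | white | Gamma
  2   | horse | milk | yellow | Alpha
  3   | fish | tea | red | Epsilon
  4   | bird | coffee | green | Delta
  5   | cat | water | blue | Beta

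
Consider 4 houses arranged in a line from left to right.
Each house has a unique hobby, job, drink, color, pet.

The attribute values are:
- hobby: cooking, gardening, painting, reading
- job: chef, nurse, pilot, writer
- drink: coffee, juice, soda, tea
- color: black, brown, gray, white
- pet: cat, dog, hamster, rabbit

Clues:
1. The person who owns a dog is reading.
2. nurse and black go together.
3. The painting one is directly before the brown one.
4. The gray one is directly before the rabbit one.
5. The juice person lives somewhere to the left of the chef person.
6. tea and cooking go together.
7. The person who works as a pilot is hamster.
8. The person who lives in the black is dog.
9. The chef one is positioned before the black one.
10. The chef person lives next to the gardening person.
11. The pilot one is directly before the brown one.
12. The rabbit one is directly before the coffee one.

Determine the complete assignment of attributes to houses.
Solution:

House | Hobby | Job | Drink | Color | Pet
-----------------------------------------
  1   | painting | pilot | juice | gray | hamster
  2   | cooking | chef | tea | brown | rabbit
  3   | gardening | writer | coffee | white | cat
  4   | reading | nurse | soda | black | dog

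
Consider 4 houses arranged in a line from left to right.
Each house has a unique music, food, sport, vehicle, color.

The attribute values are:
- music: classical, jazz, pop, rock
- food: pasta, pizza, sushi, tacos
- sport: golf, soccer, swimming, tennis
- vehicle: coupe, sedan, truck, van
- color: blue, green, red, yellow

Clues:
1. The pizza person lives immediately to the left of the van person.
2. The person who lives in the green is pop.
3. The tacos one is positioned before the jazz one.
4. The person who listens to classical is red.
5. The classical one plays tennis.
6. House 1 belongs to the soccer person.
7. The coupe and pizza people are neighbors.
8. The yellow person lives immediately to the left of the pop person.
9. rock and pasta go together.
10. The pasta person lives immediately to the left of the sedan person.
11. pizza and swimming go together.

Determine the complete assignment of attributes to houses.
Solution:

House | Music | Food | Sport | Vehicle | Color
----------------------------------------------
  1   | rock | pasta | soccer | coupe | yellow
  2   | pop | pizza | swimming | sedan | green
  3   | classical | tacos | tennis | van | red
  4   | jazz | sushi | golf | truck | blue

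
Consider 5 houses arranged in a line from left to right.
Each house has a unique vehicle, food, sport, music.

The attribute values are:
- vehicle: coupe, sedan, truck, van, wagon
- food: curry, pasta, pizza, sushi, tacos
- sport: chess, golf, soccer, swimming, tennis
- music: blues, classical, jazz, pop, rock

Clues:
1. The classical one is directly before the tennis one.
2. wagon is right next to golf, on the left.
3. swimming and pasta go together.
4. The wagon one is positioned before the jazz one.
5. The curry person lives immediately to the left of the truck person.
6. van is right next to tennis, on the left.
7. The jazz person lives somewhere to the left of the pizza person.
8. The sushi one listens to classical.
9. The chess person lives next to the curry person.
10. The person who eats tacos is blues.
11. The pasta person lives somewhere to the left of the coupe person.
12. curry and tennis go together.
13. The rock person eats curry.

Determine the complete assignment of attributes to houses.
Solution:

House | Vehicle | Food | Sport | Music
--------------------------------------
  1   | van | sushi | chess | classical
  2   | wagon | curry | tennis | rock
  3   | truck | tacos | golf | blues
  4   | sedan | pasta | swimming | jazz
  5   | coupe | pizza | soccer | pop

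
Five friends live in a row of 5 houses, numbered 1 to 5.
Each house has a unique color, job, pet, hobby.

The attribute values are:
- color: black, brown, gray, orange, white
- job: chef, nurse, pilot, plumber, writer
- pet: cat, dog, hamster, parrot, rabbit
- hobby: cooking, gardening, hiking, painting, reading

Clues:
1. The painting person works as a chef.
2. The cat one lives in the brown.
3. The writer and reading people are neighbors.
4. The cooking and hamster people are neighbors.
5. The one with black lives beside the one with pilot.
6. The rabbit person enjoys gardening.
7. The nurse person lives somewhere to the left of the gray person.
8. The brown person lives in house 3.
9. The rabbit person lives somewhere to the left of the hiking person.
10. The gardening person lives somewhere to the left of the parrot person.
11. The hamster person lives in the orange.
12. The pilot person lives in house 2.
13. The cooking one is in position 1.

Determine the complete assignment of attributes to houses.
Solution:

House | Color | Job | Pet | Hobby
---------------------------------
  1   | black | writer | dog | cooking
  2   | orange | pilot | hamster | reading
  3   | brown | chef | cat | painting
  4   | white | nurse | rabbit | gardening
  5   | gray | plumber | parrot | hiking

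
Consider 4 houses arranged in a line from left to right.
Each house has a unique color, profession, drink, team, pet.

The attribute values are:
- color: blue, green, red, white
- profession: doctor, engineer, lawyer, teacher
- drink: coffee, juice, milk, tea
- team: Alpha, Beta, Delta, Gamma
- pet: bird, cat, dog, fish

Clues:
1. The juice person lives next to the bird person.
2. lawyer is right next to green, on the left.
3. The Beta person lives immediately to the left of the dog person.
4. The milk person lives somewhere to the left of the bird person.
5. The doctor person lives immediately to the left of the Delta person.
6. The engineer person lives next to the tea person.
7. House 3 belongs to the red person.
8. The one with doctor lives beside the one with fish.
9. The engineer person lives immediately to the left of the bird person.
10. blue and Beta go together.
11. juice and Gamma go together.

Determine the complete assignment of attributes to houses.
Solution:

House | Color | Profession | Drink | Team | Pet
-----------------------------------------------
  1   | blue | lawyer | milk | Beta | cat
  2   | green | engineer | juice | Gamma | dog
  3   | red | doctor | tea | Alpha | bird
  4   | white | teacher | coffee | Delta | fish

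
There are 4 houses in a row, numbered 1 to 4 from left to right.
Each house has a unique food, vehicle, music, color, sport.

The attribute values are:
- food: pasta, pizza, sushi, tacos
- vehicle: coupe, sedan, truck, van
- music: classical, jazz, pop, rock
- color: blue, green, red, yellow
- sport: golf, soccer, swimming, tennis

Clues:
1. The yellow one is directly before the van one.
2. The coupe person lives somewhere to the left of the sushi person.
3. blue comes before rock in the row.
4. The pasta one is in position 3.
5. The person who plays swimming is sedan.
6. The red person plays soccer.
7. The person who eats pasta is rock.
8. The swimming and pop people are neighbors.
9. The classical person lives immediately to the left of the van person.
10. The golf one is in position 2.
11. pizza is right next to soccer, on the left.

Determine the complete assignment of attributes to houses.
Solution:

House | Food | Vehicle | Music | Color | Sport
----------------------------------------------
  1   | tacos | sedan | classical | yellow | swimming
  2   | pizza | van | pop | blue | golf
  3   | pasta | coupe | rock | red | soccer
  4   | sushi | truck | jazz | green | tennis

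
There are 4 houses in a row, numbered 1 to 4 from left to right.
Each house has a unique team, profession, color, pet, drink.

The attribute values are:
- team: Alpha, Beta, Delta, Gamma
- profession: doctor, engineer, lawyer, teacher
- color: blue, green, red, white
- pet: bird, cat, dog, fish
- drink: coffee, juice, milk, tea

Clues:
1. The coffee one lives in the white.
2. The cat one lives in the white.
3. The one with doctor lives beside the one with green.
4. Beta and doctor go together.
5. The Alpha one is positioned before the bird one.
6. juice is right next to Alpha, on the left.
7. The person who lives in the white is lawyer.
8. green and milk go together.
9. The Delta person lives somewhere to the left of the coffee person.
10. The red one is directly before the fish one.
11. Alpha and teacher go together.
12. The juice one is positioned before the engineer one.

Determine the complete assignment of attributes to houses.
Solution:

House | Team | Profession | Color | Pet | Drink
-----------------------------------------------
  1   | Beta | doctor | red | dog | juice
  2   | Alpha | teacher | green | fish | milk
  3   | Delta | engineer | blue | bird | tea
  4   | Gamma | lawyer | white | cat | coffee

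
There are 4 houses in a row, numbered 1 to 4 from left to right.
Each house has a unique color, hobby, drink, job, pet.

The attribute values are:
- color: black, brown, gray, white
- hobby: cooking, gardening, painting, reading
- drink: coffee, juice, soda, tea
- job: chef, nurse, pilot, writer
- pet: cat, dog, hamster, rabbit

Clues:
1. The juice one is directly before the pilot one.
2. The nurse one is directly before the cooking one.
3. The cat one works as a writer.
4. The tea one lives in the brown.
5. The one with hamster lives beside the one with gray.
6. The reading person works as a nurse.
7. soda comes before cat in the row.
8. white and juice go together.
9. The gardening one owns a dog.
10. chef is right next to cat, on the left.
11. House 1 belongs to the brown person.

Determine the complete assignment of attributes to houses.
Solution:

House | Color | Hobby | Drink | Job | Pet
-----------------------------------------
  1   | brown | reading | tea | nurse | hamster
  2   | gray | cooking | soda | chef | rabbit
  3   | white | painting | juice | writer | cat
  4   | black | gardening | coffee | pilot | dog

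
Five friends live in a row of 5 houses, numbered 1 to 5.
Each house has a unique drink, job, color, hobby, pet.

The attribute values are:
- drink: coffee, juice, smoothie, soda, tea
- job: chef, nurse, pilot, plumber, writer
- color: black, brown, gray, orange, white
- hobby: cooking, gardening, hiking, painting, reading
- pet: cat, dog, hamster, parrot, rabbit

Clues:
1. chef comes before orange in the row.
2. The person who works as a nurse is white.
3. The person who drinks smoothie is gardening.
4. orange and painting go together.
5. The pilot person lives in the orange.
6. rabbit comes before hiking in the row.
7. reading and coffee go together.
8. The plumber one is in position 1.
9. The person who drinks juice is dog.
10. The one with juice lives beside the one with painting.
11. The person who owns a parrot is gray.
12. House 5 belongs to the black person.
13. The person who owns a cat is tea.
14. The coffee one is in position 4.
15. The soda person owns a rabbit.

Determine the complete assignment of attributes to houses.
Solution:

House | Drink | Job | Color | Hobby | Pet
-----------------------------------------
  1   | smoothie | plumber | gray | gardening | parrot
  2   | juice | chef | brown | cooking | dog
  3   | soda | pilot | orange | painting | rabbit
  4   | coffee | nurse | white | reading | hamster
  5   | tea | writer | black | hiking | cat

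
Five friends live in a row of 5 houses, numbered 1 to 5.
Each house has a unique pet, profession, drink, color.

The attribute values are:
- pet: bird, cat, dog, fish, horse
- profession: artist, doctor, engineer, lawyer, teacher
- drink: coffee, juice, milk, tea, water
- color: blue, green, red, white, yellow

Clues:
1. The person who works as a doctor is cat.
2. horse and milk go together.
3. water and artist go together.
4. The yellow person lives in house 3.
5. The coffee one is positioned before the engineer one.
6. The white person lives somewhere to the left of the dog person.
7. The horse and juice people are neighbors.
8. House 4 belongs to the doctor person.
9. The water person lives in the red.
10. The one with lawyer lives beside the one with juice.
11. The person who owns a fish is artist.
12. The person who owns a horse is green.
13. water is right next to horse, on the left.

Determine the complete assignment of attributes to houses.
Solution:

House | Pet | Profession | Drink | Color
----------------------------------------
  1   | fish | artist | water | red
  2   | horse | lawyer | milk | green
  3   | bird | teacher | juice | yellow
  4   | cat | doctor | coffee | white
  5   | dog | engineer | tea | blue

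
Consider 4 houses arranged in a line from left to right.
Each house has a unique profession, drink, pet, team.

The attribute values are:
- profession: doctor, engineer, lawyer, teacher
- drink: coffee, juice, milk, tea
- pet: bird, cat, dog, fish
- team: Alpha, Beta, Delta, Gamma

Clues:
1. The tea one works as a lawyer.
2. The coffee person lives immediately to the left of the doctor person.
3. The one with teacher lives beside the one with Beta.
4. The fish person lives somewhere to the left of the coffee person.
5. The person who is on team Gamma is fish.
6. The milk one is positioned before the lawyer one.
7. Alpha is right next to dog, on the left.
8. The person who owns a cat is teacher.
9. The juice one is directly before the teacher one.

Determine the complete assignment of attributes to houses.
Solution:

House | Profession | Drink | Pet | Team
---------------------------------------
  1   | engineer | juice | fish | Gamma
  2   | teacher | coffee | cat | Alpha
  3   | doctor | milk | dog | Beta
  4   | lawyer | tea | bird | Delta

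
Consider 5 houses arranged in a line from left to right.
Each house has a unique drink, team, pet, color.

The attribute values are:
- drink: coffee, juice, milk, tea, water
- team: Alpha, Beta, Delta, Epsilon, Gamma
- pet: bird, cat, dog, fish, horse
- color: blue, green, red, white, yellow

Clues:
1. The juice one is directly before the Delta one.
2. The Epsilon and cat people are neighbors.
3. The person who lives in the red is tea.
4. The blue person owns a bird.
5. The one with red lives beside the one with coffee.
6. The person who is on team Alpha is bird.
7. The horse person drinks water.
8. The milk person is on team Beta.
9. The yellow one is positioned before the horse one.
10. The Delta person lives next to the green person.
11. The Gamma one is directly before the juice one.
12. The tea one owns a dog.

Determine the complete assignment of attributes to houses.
Solution:

House | Drink | Team | Pet | Color
----------------------------------
  1   | tea | Epsilon | dog | red
  2   | coffee | Gamma | cat | yellow
  3   | juice | Alpha | bird | blue
  4   | water | Delta | horse | white
  5   | milk | Beta | fish | green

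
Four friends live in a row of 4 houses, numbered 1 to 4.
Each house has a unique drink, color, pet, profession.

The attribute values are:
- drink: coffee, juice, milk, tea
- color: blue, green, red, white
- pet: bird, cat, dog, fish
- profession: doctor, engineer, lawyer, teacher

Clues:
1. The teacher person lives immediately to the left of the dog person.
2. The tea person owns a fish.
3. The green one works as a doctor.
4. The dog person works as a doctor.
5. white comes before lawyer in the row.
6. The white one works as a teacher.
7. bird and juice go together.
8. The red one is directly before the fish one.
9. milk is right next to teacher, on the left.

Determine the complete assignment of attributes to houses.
Solution:

House | Drink | Color | Pet | Profession
----------------------------------------
  1   | milk | red | cat | engineer
  2   | tea | white | fish | teacher
  3   | coffee | green | dog | doctor
  4   | juice | blue | bird | lawyer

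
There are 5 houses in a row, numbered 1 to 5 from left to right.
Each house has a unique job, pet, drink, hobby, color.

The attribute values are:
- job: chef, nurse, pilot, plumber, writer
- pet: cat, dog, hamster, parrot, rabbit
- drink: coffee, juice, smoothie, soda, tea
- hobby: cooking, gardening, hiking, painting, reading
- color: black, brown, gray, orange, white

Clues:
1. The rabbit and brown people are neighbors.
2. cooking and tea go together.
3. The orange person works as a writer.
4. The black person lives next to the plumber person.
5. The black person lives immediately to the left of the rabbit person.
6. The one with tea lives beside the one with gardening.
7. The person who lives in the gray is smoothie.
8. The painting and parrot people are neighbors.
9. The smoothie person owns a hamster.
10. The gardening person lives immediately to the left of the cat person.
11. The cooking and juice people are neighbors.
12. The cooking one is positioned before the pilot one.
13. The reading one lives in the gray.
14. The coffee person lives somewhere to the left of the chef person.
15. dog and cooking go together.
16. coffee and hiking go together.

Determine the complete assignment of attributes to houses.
Solution:

House | Job | Pet | Drink | Hobby | Color
-----------------------------------------
  1   | nurse | dog | tea | cooking | black
  2   | plumber | rabbit | juice | gardening | white
  3   | pilot | cat | soda | painting | brown
  4   | writer | parrot | coffee | hiking | orange
  5   | chef | hamster | smoothie | reading | gray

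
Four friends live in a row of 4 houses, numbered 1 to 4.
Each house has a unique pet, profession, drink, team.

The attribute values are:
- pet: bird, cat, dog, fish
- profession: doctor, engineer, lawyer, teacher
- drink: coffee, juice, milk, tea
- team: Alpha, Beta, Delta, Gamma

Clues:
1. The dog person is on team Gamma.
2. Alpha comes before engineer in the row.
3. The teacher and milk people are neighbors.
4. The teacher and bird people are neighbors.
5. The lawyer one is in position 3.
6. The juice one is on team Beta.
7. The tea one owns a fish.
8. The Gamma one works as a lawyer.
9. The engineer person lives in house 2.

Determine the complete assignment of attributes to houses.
Solution:

House | Pet | Profession | Drink | Team
---------------------------------------
  1   | fish | teacher | tea | Alpha
  2   | bird | engineer | milk | Delta
  3   | dog | lawyer | coffee | Gamma
  4   | cat | doctor | juice | Beta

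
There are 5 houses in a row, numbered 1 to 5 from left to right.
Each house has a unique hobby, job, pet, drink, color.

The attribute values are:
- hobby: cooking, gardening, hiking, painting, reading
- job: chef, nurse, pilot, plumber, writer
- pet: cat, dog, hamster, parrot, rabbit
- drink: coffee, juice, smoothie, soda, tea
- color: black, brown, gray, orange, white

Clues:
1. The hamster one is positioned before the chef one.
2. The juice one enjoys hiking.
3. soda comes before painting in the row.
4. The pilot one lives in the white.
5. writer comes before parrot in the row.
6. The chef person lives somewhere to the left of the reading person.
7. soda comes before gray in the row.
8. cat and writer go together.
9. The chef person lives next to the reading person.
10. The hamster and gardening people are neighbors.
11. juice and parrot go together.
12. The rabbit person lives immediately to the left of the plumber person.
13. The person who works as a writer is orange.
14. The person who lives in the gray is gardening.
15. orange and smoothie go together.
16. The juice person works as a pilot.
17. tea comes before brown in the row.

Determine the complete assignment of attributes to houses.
Solution:

House | Hobby | Job | Pet | Drink | Color
-----------------------------------------
  1   | cooking | nurse | hamster | soda | black
  2   | gardening | chef | rabbit | tea | gray
  3   | reading | plumber | dog | coffee | brown
  4   | painting | writer | cat | smoothie | orange
  5   | hiking | pilot | parrot | juice | white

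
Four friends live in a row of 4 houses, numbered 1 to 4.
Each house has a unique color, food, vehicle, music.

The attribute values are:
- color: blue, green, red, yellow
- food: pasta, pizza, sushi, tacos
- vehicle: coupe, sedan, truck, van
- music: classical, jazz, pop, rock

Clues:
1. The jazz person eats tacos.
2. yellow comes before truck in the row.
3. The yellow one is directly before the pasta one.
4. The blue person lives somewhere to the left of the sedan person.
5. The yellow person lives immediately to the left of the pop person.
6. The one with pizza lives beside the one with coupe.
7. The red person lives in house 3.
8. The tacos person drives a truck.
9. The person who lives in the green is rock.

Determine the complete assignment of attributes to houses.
Solution:

House | Color | Food | Vehicle | Music
--------------------------------------
  1   | yellow | pizza | van | classical
  2   | blue | pasta | coupe | pop
  3   | red | tacos | truck | jazz
  4   | green | sushi | sedan | rock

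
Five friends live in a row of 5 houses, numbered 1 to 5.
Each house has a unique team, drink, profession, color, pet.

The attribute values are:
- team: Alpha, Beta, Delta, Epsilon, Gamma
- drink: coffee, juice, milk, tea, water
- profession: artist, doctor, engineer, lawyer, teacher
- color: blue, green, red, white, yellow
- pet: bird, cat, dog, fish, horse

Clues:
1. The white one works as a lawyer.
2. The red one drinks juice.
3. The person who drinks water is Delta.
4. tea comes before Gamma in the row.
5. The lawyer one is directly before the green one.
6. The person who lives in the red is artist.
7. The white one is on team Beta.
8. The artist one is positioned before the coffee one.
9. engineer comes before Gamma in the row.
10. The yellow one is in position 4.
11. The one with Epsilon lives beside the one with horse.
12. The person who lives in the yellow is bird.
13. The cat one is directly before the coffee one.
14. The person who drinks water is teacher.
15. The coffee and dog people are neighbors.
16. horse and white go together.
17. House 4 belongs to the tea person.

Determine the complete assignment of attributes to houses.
Solution:

House | Team | Drink | Profession | Color | Pet
-----------------------------------------------
  1   | Epsilon | juice | artist | red | cat
  2   | Beta | coffee | lawyer | white | horse
  3   | Delta | water | teacher | green | dog
  4   | Alpha | tea | engineer | yellow | bird
  5   | Gamma | milk | doctor | blue | fish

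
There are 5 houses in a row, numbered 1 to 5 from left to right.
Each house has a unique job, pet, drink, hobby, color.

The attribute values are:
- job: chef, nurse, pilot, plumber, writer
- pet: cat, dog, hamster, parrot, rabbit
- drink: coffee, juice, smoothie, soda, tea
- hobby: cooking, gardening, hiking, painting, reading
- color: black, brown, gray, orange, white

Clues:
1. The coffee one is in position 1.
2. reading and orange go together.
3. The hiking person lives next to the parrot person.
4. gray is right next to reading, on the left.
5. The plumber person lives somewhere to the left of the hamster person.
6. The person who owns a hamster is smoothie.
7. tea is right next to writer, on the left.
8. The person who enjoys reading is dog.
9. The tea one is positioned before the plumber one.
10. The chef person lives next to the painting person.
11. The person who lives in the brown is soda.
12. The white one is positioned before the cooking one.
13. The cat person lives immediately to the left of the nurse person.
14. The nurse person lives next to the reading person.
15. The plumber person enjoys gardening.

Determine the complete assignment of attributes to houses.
Solution:

House | Job | Pet | Drink | Hobby | Color
-----------------------------------------
  1   | chef | cat | coffee | hiking | white
  2   | nurse | parrot | tea | painting | gray
  3   | writer | dog | juice | reading | orange
  4   | plumber | rabbit | soda | gardening | brown
  5   | pilot | hamster | smoothie | cooking | black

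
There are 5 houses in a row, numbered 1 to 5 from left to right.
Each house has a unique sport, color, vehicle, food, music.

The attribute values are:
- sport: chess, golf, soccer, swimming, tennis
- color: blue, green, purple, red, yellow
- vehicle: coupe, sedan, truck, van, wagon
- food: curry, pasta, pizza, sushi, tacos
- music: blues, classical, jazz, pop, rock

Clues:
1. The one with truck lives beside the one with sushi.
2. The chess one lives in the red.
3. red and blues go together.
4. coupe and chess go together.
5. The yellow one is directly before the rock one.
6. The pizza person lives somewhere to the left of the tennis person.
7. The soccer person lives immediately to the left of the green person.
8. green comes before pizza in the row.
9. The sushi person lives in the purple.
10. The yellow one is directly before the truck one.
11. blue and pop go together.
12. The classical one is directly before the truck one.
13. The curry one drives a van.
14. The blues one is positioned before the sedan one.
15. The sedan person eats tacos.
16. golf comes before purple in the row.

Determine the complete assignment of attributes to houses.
Solution:

House | Sport | Color | Vehicle | Food | Music
----------------------------------------------
  1   | soccer | yellow | van | curry | classical
  2   | golf | green | truck | pasta | rock
  3   | swimming | purple | wagon | sushi | jazz
  4   | chess | red | coupe | pizza | blues
  5   | tennis | blue | sedan | tacos | pop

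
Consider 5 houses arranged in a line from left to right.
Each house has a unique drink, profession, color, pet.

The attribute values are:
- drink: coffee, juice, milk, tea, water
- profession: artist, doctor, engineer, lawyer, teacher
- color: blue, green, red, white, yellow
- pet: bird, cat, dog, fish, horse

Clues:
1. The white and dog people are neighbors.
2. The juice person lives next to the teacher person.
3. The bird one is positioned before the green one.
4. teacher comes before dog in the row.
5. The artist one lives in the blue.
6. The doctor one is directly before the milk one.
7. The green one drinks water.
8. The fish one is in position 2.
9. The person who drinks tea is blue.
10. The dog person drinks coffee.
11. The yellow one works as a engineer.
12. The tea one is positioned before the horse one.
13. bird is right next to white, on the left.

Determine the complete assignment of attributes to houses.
Solution:

House | Drink | Profession | Color | Pet
----------------------------------------
  1   | juice | doctor | red | bird
  2   | milk | teacher | white | fish
  3   | coffee | engineer | yellow | dog
  4   | tea | artist | blue | cat
  5   | water | lawyer | green | horse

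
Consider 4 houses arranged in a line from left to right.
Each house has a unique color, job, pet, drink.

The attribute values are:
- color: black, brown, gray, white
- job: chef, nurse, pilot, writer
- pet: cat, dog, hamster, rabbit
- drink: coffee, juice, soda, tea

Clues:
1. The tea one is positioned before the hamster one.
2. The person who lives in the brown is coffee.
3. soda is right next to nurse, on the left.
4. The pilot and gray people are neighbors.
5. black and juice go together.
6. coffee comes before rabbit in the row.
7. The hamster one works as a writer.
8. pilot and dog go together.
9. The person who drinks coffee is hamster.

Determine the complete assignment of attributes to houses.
Solution:

House | Color | Job | Pet | Drink
---------------------------------
  1   | white | pilot | dog | soda
  2   | gray | nurse | cat | tea
  3   | brown | writer | hamster | coffee
  4   | black | chef | rabbit | juice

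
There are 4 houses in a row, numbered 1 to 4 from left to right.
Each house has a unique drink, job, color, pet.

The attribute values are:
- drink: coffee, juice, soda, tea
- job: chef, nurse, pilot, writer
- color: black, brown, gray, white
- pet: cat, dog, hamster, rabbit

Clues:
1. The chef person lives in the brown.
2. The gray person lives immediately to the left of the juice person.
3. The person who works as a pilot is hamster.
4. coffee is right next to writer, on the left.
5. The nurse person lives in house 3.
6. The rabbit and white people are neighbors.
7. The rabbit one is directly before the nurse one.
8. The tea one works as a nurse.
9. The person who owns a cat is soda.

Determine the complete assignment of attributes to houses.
Solution:

House | Drink | Job | Color | Pet
---------------------------------
  1   | coffee | pilot | gray | hamster
  2   | juice | writer | black | rabbit
  3   | tea | nurse | white | dog
  4   | soda | chef | brown | cat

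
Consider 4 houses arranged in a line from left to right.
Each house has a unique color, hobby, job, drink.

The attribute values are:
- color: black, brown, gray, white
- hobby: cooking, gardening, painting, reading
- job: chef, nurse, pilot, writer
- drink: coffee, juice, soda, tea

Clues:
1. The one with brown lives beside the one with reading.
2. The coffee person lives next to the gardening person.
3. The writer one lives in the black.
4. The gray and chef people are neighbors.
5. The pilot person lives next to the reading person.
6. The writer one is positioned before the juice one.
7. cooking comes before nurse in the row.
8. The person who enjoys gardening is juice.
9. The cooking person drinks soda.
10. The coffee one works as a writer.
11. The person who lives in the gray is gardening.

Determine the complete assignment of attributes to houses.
Solution:

House | Color | Hobby | Job | Drink
-----------------------------------
  1   | brown | cooking | pilot | soda
  2   | black | reading | writer | coffee
  3   | gray | gardening | nurse | juice
  4   | white | painting | chef | tea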